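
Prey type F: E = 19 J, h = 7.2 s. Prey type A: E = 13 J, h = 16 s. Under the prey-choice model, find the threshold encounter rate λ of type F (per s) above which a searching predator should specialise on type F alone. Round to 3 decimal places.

At the threshold, the rate on type F alone equals the profitability of type A: λ·19/(1 + λ·7.2) = 13/16 = 0.8125.
Rearranging, λ(19 − 0.8125×7.2) = 0.8125, so λ = 0.8125/13.15 = 0.06179 per s.

0.062 per s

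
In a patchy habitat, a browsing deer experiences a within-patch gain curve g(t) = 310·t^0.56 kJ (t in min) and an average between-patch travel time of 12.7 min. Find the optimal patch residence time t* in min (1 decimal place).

By the marginal value theorem, leave when the instantaneous gain rate g'(t) equals the habitat-wide average g(t)/(T + t).
g'(t) = 0.56·310·t^-0.44. Setting 0.56·310·t^-0.44 = 310·t^0.56/(12.7+t) gives 0.56(12.7+t) = t, so 0.44·t = 0.56×12.7.
t* = 0.56×12.7/0.44 = 16.16 min.

16.2 min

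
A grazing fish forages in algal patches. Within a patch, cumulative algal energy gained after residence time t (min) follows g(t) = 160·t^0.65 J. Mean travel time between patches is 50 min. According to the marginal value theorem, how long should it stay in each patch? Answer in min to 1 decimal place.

By the marginal value theorem, leave when the instantaneous gain rate g'(t) equals the habitat-wide average g(t)/(T + t).
g'(t) = 0.65·160·t^-0.35. Setting 0.65·160·t^-0.35 = 160·t^0.65/(50+t) gives 0.65(50+t) = t, so 0.35·t = 0.65×50.
t* = 0.65×50/0.35 = 92.86 min.

92.9 min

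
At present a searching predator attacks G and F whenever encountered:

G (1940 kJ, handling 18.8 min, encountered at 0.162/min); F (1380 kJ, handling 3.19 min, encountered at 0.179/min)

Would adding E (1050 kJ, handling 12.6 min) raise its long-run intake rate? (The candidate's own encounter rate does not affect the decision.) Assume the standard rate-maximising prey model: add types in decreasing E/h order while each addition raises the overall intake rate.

On G and F alone, R = ΣλE/(1+Σλh) = 561.3/4.617 = 121.6 kJ/min.
E: E/h = 1050/12.6 = 83.33 kJ/min.
83.33 < 121.6, so adding E would lower the average — exclude it.

No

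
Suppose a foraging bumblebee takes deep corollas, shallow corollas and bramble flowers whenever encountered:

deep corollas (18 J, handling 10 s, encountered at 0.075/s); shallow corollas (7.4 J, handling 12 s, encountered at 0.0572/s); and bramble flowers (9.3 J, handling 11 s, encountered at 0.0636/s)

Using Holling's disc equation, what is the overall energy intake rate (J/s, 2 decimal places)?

0.75 J/s

R = (0.075×18 + 0.0572×7.4 + 0.0636×9.3) / (1 + 0.075×10 + 0.0572×12 + 0.0636×11) = 2.365/3.136 = 0.7541 J/s.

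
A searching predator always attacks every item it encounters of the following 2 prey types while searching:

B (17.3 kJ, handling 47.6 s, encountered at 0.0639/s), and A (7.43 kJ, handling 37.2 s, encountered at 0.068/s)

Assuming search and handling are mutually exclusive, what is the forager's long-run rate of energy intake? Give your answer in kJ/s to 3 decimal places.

0.245 kJ/s

R = (0.0639×17.3 + 0.068×7.43) / (1 + 0.0639×47.6 + 0.068×37.2) = 1.611/6.571 = 0.2451 kJ/s.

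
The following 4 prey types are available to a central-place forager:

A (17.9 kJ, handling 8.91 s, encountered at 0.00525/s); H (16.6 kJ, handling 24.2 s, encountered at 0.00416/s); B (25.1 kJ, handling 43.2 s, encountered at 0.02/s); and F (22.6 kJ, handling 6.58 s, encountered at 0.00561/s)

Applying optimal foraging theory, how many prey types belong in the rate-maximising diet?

4

Profitabilities (E/h, kJ/s): F 3.43, A 2.01, H 0.686, B 0.581. Add prey in this order while the next type's profitability exceeds the intake rate on those already taken.
Rate on top 1: 0.1223. A: 2.01 > 0.1223 → include.
Rate on top 2: 0.2037. H: 0.686 > 0.2037 → include.
Rate on top 3: 0.2447. B: 0.581 > 0.2447 → include.
Optimal diet: F, A, H, B — 4 of 4 types.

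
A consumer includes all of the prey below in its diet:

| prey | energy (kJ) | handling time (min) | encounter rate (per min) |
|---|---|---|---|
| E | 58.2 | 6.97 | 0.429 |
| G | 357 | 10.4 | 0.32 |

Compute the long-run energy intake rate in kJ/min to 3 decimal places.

R = Σλ_iE_i / (1 + Σλ_ih_i)
Numerator: 0.429×58.2 + 0.32×357 = 139.2
Denominator: 1 + 0.429×6.97 + 0.32×10.4 = 7.318
R = 139.2/7.318 = 19.02 kJ/min

19.022 kJ/min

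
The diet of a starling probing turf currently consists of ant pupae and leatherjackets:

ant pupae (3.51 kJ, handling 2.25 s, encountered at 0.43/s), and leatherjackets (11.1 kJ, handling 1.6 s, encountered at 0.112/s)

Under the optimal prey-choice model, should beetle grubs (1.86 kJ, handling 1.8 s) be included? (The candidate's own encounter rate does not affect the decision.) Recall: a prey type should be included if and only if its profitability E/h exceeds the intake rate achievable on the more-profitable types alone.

Intake rate on the current diet: R = (0.43×3.51 + 0.112×11.1) / (1 + 0.43×2.25 + 0.112×1.6) = 2.752/2.147 = 1.282 kJ/s.
Profitability of beetle grubs: 1.86/1.8 = 1.033 kJ/s.
Since 1.033 < R, time spent handling beetle grubs is better spent searching.

No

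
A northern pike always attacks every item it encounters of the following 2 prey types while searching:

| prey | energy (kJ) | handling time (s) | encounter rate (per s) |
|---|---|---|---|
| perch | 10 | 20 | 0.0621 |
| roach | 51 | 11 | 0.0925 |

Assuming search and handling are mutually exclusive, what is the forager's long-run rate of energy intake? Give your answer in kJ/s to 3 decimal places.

1.638 kJ/s

R = Σλ_iE_i / (1 + Σλ_ih_i)
Numerator: 0.0621×10 + 0.0925×51 = 5.338
Denominator: 1 + 0.0621×20 + 0.0925×11 = 3.26
R = 5.338/3.26 = 1.638 kJ/s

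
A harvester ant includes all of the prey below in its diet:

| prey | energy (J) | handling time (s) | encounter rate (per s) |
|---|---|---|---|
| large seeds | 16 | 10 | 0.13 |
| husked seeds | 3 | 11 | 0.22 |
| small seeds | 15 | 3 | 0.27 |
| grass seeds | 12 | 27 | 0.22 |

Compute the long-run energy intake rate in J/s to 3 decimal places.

0.822 J/s

R = Σλ_iE_i / (1 + Σλ_ih_i)
Numerator: 0.13×16 + 0.22×3 + 0.27×15 + 0.22×12 = 9.43
Denominator: 1 + 0.13×10 + 0.22×11 + 0.27×3 + 0.22×27 = 11.47
R = 9.43/11.47 = 0.8221 J/s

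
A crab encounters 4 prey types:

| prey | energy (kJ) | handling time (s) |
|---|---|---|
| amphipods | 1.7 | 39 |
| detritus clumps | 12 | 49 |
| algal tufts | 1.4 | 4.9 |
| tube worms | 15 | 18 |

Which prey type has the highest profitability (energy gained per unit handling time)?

Profitability E/h (kJ/s): amphipods = 1.7/39 = 0.0436, detritus clumps = 12/49 = 0.245, algal tufts = 1.4/4.9 = 0.286, tube worms = 15/18 = 0.833.
Ranked: tube worms > algal tufts > detritus clumps > amphipods.

tube worms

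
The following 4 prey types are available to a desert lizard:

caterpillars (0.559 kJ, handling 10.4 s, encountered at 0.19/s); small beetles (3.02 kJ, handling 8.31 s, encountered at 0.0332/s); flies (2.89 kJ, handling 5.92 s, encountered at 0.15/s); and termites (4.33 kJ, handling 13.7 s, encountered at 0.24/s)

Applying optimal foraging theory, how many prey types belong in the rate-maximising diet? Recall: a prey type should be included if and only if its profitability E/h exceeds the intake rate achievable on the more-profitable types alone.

Rank by E/h (kJ/s): flies 0.488, small beetles 0.363, termites 0.316, caterpillars 0.0538. Include each in turn until the next type's E/h falls below the running intake rate.
Rate on top 1: 0.2296. small beetles: 0.363 > 0.2296 → include.
Rate on top 2: 0.2467. termites: 0.316 > 0.2467 → include.
Rate on top 3: 0.2885. caterpillars: 0.0538 < 0.2885 → exclude; stop.
Optimal diet: flies, small beetles, termites — 3 of 4 types.

3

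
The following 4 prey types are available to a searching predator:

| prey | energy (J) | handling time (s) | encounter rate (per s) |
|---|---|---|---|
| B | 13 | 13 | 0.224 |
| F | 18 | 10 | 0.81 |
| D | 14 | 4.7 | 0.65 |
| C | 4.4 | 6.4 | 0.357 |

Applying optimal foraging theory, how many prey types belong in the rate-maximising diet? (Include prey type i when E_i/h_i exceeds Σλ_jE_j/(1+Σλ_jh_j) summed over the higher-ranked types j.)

1

Rank by E/h (J/s): D 2.98, F 1.8, B 1, C 0.688. Include each in turn until the next type's E/h falls below the running intake rate.
Rate on top 1: 2.244. F: 1.8 < 2.244 → exclude; stop.
Optimal diet: D — 1 of 4 types.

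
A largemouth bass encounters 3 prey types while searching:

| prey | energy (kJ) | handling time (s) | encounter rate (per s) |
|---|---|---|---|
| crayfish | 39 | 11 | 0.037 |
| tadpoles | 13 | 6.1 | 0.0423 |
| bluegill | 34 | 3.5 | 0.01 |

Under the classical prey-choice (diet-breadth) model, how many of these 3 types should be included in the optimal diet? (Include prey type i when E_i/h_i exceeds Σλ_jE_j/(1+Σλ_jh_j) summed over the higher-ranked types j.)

Profitabilities (E/h, kJ/s): bluegill 9.71, crayfish 3.55, tadpoles 2.13. Add prey in this order while the next type's profitability exceeds the intake rate on those already taken.
Rate on top 1: 0.3285. crayfish: 3.55 > 0.3285 → include.
Rate on top 2: 1.236. tadpoles: 2.13 > 1.236 → include.
Optimal diet: bluegill, crayfish, tadpoles — 3 of 3 types.

3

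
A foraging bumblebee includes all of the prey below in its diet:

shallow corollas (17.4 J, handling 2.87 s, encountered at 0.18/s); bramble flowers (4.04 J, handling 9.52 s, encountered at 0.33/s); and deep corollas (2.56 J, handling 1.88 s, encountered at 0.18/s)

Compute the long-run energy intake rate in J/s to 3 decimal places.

0.986 J/s

Energy encountered per unit search time: 0.18×17.4 + 0.33×4.04 + 0.18×2.56 = 4.926 J/s.
Handling time per unit search time: 0.18×2.87 + 0.33×9.52 + 0.18×1.88 = 3.997.
Rate = 4.926/(1 + 3.997) = 0.9859 J/s.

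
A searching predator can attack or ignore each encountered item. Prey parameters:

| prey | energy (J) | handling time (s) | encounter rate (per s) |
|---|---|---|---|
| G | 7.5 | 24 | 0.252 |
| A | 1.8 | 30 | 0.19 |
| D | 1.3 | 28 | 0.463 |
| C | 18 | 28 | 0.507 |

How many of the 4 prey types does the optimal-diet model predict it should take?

Rank by E/h (J/s): C 0.643, G 0.312, A 0.06, D 0.0464. Include each in turn until the next type's E/h falls below the running intake rate.
Rate on top 1: 0.6006. G: 0.312 < 0.6006 → exclude; stop.
Optimal diet: C — 1 of 4 types.

1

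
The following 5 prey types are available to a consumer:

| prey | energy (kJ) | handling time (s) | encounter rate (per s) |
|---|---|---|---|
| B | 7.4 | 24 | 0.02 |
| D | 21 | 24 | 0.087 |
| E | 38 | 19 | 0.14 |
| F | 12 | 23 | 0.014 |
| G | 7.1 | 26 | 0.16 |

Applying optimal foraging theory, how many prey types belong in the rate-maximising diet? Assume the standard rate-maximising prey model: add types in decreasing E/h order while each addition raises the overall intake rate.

1

Rank by E/h (kJ/s): E 2, D 0.875, F 0.522, B 0.308, G 0.273. Include each in turn until the next type's E/h falls below the running intake rate.
Rate on top 1: 1.454. D: 0.875 < 1.454 → exclude; stop.
Optimal diet: E — 1 of 5 types.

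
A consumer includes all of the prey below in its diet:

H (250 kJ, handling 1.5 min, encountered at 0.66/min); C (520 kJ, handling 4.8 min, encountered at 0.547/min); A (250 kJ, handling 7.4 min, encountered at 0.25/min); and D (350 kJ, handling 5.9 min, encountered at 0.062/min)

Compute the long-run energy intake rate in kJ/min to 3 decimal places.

78.116 kJ/min

Energy encountered per unit search time: 0.66×250 + 0.547×520 + 0.25×250 + 0.062×350 = 533.6 kJ/min.
Handling time per unit search time: 0.66×1.5 + 0.547×4.8 + 0.25×7.4 + 0.062×5.9 = 5.831.
Rate = 533.6/(1 + 5.831) = 78.12 kJ/min.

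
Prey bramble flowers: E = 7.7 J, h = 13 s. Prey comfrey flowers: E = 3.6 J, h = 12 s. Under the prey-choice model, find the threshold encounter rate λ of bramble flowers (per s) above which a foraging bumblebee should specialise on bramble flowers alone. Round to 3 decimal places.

0.079 per s

Drop comfrey flowers once their profitability E₂/h₂ falls below the rate achievable on bramble flowers alone: E₂/h₂ = λE₁/(1 + λh₁).
Solve for λ: λE₁h₂ = E₂(1 + λh₁) → λ(E₁h₂ − E₂h₁) = E₂ → λ = E₂/(E₁h₂ − E₂h₁).
λ = 3.6/(7.7×12 − 3.6×13) = 3.6/45.6 = 0.07895 per s.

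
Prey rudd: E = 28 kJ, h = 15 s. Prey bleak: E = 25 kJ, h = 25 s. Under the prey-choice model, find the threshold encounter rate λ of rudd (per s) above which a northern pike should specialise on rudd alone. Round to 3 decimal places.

0.077 per s

Drop bleak once their profitability E₂/h₂ falls below the rate achievable on rudd alone: E₂/h₂ = λE₁/(1 + λh₁).
Solve for λ: λE₁h₂ = E₂(1 + λh₁) → λ(E₁h₂ − E₂h₁) = E₂ → λ = E₂/(E₁h₂ − E₂h₁).
λ = 25/(28×25 − 25×15) = 25/325 = 0.07692 per s.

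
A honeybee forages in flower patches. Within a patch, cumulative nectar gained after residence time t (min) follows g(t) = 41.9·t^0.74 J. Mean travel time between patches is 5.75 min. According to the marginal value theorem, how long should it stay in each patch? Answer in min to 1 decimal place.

16.4 min

By the marginal value theorem, leave when the instantaneous gain rate g'(t) equals the habitat-wide average g(t)/(T + t).
g'(t) = 0.74·41.9·t^-0.26. Setting 0.74·41.9·t^-0.26 = 41.9·t^0.74/(5.75+t) gives 0.74(5.75+t) = t, so 0.26·t = 0.74×5.75.
t* = 0.74×5.75/0.26 = 16.37 min.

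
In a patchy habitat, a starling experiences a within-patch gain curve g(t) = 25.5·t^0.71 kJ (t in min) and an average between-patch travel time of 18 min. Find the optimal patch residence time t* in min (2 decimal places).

By the marginal value theorem, leave when the instantaneous gain rate g'(t) equals the habitat-wide average g(t)/(T + t).
g'(t) = 0.71·25.5·t^-0.29. Setting 0.71·25.5·t^-0.29 = 25.5·t^0.71/(18+t) gives 0.71(18+t) = t, so 0.29·t = 0.71×18.
t* = 0.71×18/0.29 = 44.07 min.

44.07 min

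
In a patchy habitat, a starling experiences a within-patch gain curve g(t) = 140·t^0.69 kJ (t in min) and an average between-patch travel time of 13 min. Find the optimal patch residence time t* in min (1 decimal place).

By the marginal value theorem, leave when the instantaneous gain rate g'(t) equals the habitat-wide average g(t)/(T + t).
g'(t) = 0.69·140·t^-0.31. Setting 0.69·140·t^-0.31 = 140·t^0.69/(13+t) gives 0.69(13+t) = t, so 0.31·t = 0.69×13.
t* = 0.69×13/0.31 = 28.94 min.

28.9 min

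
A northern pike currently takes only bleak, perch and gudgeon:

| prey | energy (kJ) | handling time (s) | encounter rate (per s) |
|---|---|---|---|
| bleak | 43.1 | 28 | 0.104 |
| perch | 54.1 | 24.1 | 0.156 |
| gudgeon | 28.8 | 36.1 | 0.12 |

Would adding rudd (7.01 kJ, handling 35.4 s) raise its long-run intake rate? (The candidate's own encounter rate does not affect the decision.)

Current rate: (0.104×43.1 + 0.156×54.1 + 0.12×28.8)/(1 + 0.104×28 + 0.156×24.1 + 0.12×36.1) = 1.364 kJ/s.
rudd: E/h = 7.01/35.4 = 0.198 kJ/s.
0.198 < 1.364, so adding rudd would lower the average — exclude it.

No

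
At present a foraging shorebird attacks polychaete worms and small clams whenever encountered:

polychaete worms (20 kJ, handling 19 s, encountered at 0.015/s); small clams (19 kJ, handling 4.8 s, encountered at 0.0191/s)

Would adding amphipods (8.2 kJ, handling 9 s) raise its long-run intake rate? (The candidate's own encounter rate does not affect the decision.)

Yes

Intake rate on the current diet: R = (0.015×20 + 0.0191×19) / (1 + 0.015×19 + 0.0191×4.8) = 0.6629/1.377 = 0.4815 kJ/s.
amphipods: E/h = 8.2/9 = 0.9111 kJ/s.
0.9111 > 0.4815, so adding amphipods raises the average — include it.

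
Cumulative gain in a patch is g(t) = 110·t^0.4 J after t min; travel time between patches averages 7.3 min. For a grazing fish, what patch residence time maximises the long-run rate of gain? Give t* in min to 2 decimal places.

Optimal t* satisfies g'(t*) = g(t*)/(T + t*).
g'(t) = 0.4·110·t^-0.6. Setting 0.4·110·t^-0.6 = 110·t^0.4/(7.3+t) gives 0.4(7.3+t) = t, so 0.60·t = 0.4×7.3.
t* = 0.4×7.3/0.60 = 4.867 min.

4.87 min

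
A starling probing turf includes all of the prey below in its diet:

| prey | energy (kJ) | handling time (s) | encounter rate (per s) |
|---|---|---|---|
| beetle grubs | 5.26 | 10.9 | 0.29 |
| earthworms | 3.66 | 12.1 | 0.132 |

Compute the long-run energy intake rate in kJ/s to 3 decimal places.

Energy encountered per unit search time: 0.29×5.26 + 0.132×3.66 = 2.009 kJ/s.
Handling time per unit search time: 0.29×10.9 + 0.132×12.1 = 4.758.
Rate = 2.009/(1 + 4.758) = 0.3488 kJ/s.

0.349 kJ/s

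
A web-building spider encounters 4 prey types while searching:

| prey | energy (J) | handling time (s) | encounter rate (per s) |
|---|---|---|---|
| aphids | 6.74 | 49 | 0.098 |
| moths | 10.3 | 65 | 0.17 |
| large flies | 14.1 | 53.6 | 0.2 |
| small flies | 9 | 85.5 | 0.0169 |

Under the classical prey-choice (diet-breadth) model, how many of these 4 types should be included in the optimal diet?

E/h in descending order: large flies 0.263, moths 0.158, aphids 0.138, small flies 0.105 J/s. The optimal diet is the largest prefix of this list for which every included type satisfies E_i/h_i > R on the types above it.
Rate on top 1: 0.2406. moths: 0.158 < 0.2406 → exclude; stop.
Optimal diet: large flies — 1 of 4 types.

1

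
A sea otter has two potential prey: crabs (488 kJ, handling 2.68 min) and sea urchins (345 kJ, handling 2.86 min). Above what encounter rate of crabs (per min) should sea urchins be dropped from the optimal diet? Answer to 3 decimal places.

The zero-one rule: include sea urchins iff E₂/h₂ > λE₁/(1+λh₁). Equality gives the switch point.
λE₁h₂ = E₂ + λE₂h₁ ⇒ λ = E₂/(E₁h₂ − E₂h₁) = 345/(1396 − 924.6) = 0.7324 per min.

0.732 per min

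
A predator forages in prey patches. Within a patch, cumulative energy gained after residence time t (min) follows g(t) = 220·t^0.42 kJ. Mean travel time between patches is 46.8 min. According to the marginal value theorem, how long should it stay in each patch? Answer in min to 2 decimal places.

Optimal t* satisfies g'(t*) = g(t*)/(T + t*).
g'(t) = 0.42·220·t^-0.58. Setting 0.42·220·t^-0.58 = 220·t^0.42/(46.8+t) gives 0.42(46.8+t) = t, so 0.58·t = 0.42×46.8.
t* = 0.42×46.8/0.58 = 33.89 min.

33.89 min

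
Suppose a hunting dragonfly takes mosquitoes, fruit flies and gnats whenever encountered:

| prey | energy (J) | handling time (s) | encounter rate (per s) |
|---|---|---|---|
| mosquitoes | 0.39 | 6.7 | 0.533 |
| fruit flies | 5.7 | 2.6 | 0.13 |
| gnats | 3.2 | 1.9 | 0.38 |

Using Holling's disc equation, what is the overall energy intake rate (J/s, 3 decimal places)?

R = (0.533×0.39 + 0.13×5.7 + 0.38×3.2) / (1 + 0.533×6.7 + 0.13×2.6 + 0.38×1.9) = 2.165/5.631 = 0.3844 J/s.

0.384 J/s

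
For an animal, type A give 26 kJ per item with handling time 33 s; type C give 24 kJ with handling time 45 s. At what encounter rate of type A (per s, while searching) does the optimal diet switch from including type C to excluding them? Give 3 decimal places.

At the threshold, the rate on type A alone equals the profitability of type C: λ·26/(1 + λ·33) = 24/45 = 0.5333.
Rearranging, λ(26 − 0.5333×33) = 0.5333, so λ = 0.5333/8.4 = 0.06349 per s.

0.063 per s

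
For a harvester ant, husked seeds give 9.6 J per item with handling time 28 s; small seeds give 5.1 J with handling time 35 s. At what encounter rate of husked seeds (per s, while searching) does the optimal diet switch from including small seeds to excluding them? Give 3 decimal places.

The zero-one rule: include small seeds iff E₂/h₂ > λE₁/(1+λh₁). Equality gives the switch point.
λE₁h₂ = E₂ + λE₂h₁ ⇒ λ = E₂/(E₁h₂ − E₂h₁) = 5.1/(336 − 142.8) = 0.0264 per s.

0.026 per s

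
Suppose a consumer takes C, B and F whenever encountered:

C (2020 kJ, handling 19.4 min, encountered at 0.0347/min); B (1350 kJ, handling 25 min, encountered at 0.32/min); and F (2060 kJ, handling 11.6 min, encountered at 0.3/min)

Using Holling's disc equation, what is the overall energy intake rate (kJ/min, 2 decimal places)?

Energy encountered per unit search time: 0.0347×2020 + 0.32×1350 + 0.3×2060 = 1120 kJ/min.
Handling time per unit search time: 0.0347×19.4 + 0.32×25 + 0.3×11.6 = 12.15.
Rate = 1120/(1 + 12.15) = 85.16 kJ/min.

85.16 kJ/min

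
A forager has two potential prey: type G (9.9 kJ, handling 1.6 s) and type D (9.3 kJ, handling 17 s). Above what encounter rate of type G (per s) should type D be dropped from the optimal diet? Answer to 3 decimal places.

0.061 per s

At the threshold, the rate on type G alone equals the profitability of type D: λ·9.9/(1 + λ·1.6) = 9.3/17 = 0.5471.
Rearranging, λ(9.9 − 0.5471×1.6) = 0.5471, so λ = 0.5471/9.025 = 0.06062 per s.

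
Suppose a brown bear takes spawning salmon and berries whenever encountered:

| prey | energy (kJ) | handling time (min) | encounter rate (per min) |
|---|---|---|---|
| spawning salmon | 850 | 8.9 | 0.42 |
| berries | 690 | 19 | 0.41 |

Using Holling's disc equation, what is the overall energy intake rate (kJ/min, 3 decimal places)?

51.078 kJ/min

Energy encountered per unit search time: 0.42×850 + 0.41×690 = 639.9 kJ/min.
Handling time per unit search time: 0.42×8.9 + 0.41×19 = 11.53.
Rate = 639.9/(1 + 11.53) = 51.08 kJ/min.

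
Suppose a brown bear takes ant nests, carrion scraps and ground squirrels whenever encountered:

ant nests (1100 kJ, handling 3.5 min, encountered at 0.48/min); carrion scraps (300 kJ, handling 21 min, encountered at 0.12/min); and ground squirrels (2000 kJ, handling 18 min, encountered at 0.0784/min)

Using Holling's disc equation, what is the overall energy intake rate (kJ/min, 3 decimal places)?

109.027 kJ/min

R = (0.48×1100 + 0.12×300 + 0.0784×2000) / (1 + 0.48×3.5 + 0.12×21 + 0.0784×18) = 720.8/6.611 = 109 kJ/min.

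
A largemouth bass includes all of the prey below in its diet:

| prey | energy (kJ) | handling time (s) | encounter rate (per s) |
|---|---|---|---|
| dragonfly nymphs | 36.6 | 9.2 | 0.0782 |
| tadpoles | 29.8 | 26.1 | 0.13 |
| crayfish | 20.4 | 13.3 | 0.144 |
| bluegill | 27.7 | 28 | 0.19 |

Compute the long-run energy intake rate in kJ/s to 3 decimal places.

R = Σλ_iE_i / (1 + Σλ_ih_i)
Numerator: 0.0782×36.6 + 0.13×29.8 + 0.144×20.4 + 0.19×27.7 = 14.94
Denominator: 1 + 0.0782×9.2 + 0.13×26.1 + 0.144×13.3 + 0.19×28 = 12.35
R = 14.94/12.35 = 1.21 kJ/s

1.210 kJ/s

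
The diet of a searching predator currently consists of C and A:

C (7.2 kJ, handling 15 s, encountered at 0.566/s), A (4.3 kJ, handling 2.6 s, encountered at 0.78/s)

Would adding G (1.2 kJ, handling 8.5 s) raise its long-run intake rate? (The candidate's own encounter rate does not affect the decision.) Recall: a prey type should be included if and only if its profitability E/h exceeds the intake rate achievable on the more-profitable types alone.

No

On C and A alone, R = ΣλE/(1+Σλh) = 7.429/11.52 = 0.645 kJ/s.
G: E/h = 1.2/8.5 = 0.1412 kJ/s.
0.1412 < 0.645, so adding G would lower the average — exclude it.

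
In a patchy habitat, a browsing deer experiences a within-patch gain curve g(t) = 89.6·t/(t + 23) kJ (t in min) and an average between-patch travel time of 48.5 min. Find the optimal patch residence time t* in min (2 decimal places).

33.40 min

Maximise g(t)/(T+t): set derivative to zero → g'(t)(T+t) = g(t).
g'(t) = 89.6·23/(t + 23)². Setting 89.6·23/(t+23)² = 89.6t/[(t+23)(48.5+t)] gives 23(48.5+t) = t(t+23), so t² = 23×48.5 = 1116.
t* = √1116 = 33.4 min.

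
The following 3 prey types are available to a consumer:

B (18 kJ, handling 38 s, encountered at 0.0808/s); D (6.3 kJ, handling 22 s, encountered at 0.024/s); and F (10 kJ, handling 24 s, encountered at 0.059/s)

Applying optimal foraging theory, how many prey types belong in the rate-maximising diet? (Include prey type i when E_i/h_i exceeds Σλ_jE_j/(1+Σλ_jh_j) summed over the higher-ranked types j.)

Profitabilities (E/h, kJ/s): B 0.474, F 0.417, D 0.286. Add prey in this order while the next type's profitability exceeds the intake rate on those already taken.
Rate on top 1: 0.3573. F: 0.417 > 0.3573 → include.
Rate on top 2: 0.3726. D: 0.286 < 0.3726 → exclude; stop.
Optimal diet: B, F — 2 of 3 types.

2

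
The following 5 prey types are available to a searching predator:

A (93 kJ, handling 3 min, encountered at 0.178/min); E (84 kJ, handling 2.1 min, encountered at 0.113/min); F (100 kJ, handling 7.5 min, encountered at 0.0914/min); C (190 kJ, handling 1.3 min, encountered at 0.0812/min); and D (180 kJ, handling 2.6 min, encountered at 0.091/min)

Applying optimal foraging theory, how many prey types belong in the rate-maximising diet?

4

Profitabilities (E/h, kJ/min): C 146, D 69.2, E 40, A 31, F 13.3. Add prey in this order while the next type's profitability exceeds the intake rate on those already taken.
Rate on top 1: 13.95. D: 69.2 > 13.95 → include.
Rate on top 2: 23.7. E: 40 > 23.7 → include.
Rate on top 3: 26.15. A: 31 > 26.15 → include.
Rate on top 4: 27.37. F: 13.3 < 27.37 → exclude; stop.
Optimal diet: C, D, E, A — 4 of 5 types.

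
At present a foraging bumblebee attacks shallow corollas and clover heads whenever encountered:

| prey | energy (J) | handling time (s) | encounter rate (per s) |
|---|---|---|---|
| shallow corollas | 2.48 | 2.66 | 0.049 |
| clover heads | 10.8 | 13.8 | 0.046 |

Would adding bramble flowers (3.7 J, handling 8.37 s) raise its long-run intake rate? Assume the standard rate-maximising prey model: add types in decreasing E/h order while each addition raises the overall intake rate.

Intake rate on the current diet: R = (0.049×2.48 + 0.046×10.8) / (1 + 0.049×2.66 + 0.046×13.8) = 0.6183/1.765 = 0.3503 J/s.
Profitability of bramble flowers: 3.7/8.37 = 0.4421 J/s.
0.4421 > 0.3503, so adding bramble flowers raises the average — include it.

Yes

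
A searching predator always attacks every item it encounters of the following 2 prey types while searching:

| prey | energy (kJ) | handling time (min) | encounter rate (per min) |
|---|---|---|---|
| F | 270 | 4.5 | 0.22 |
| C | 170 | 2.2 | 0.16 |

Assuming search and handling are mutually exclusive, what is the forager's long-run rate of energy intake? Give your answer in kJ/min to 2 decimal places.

36.98 kJ/min

R = (0.22×270 + 0.16×170) / (1 + 0.22×4.5 + 0.16×2.2) = 86.6/2.342 = 36.98 kJ/min.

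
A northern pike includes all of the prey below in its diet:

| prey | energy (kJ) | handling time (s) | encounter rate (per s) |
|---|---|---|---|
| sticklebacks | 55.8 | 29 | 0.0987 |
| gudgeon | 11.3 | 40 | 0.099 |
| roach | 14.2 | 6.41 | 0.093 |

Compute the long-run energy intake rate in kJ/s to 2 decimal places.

Energy encountered per unit search time: 0.0987×55.8 + 0.099×11.3 + 0.093×14.2 = 7.947 kJ/s.
Handling time per unit search time: 0.0987×29 + 0.099×40 + 0.093×6.41 = 7.418.
Rate = 7.947/(1 + 7.418) = 0.944 kJ/s.

0.94 kJ/s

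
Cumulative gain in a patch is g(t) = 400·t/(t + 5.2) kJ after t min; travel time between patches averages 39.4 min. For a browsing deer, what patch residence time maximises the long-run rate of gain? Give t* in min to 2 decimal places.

Maximise g(t)/(T+t): set derivative to zero → g'(t)(T+t) = g(t).
g'(t) = 400·5.2/(t + 5.2)². Setting 400·5.2/(t+5.2)² = 400t/[(t+5.2)(39.4+t)] gives 5.2(39.4+t) = t(t+5.2), so t² = 5.2×39.4 = 204.9.
t* = √204.9 = 14.31 min.

14.31 min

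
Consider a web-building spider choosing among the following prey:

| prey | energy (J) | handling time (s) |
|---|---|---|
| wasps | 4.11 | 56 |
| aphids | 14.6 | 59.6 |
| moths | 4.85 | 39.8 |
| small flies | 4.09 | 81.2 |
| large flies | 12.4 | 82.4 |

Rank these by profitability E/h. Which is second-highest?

Profitability E/h (J/s): wasps = 4.11/56 = 0.0734, aphids = 14.6/59.6 = 0.245, moths = 4.85/39.8 = 0.122, small flies = 4.09/81.2 = 0.0504, large flies = 12.4/82.4 = 0.15.
Ranked: aphids > large flies > moths > wasps > small flies.

large flies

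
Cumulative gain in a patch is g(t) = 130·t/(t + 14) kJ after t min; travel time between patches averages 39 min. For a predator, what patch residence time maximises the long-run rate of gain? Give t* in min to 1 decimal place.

By the marginal value theorem, leave when the instantaneous gain rate g'(t) equals the habitat-wide average g(t)/(T + t).
g'(t) = 130·14/(t + 14)². Setting 130·14/(t+14)² = 130t/[(t+14)(39+t)] gives 14(39+t) = t(t+14), so t² = 14×39 = 546.
t* = √546 = 23.37 min.

23.4 min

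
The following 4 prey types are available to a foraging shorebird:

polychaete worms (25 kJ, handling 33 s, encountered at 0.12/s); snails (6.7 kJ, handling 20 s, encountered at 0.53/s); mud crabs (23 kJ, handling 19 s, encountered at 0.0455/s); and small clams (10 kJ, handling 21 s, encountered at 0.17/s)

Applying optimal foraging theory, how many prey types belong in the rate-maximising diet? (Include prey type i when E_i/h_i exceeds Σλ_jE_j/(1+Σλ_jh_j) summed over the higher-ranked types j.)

2

Profitabilities (E/h, kJ/s): mud crabs 1.21, polychaete worms 0.758, small clams 0.476, snails 0.335. Add prey in this order while the next type's profitability exceeds the intake rate on those already taken.
Rate on top 1: 0.5613. polychaete worms: 0.758 > 0.5613 → include.
Rate on top 2: 0.6947. small clams: 0.476 < 0.6947 → exclude; stop.
Optimal diet: mud crabs, polychaete worms — 2 of 4 types.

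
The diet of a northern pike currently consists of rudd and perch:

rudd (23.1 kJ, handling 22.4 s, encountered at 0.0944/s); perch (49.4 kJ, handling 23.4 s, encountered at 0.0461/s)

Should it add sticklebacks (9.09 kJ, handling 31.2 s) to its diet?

Current rate: (0.0944×23.1 + 0.0461×49.4)/(1 + 0.0944×22.4 + 0.0461×23.4) = 1.063 kJ/s.
sticklebacks: E/h = 9.09/31.2 = 0.2913 kJ/s.
Since 0.2913 < R, time spent handling sticklebacks is better spent searching.

No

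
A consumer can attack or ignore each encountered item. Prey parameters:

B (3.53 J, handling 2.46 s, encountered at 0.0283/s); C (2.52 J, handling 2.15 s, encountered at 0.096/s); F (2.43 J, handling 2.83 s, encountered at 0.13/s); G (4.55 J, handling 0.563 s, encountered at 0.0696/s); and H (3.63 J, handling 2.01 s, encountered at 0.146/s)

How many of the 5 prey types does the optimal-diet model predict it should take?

5

Rank by E/h (J/s): G 8.08, H 1.81, B 1.43, C 1.17, F 0.859. Include each in turn until the next type's E/h falls below the running intake rate.
Rate on top 1: 0.3047. H: 1.81 > 0.3047 → include.
Rate on top 2: 0.6353. B: 1.43 > 0.6353 → include.
Rate on top 3: 0.675. C: 1.17 > 0.675 → include.
Rate on top 4: 0.7388. F: 0.859 > 0.7388 → include.
Optimal diet: G, H, B, C, F — 5 of 5 types.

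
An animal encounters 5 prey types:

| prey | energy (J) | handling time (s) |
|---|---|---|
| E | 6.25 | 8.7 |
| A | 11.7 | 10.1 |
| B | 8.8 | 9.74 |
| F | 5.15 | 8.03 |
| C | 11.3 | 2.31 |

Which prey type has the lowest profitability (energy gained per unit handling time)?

F

Profitability E/h (J/s): E = 6.25/8.7 = 0.718, A = 11.7/10.1 = 1.16, B = 8.8/9.74 = 0.903, F = 5.15/8.03 = 0.641, C = 11.3/2.31 = 4.89.
Ranked: C > A > B > E > F.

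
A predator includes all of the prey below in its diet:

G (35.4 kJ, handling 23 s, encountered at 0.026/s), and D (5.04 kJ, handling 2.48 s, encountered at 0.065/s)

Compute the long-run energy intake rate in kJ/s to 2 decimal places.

R = (0.026×35.4 + 0.065×5.04) / (1 + 0.026×23 + 0.065×2.48) = 1.248/1.759 = 0.7094 kJ/s.

0.71 kJ/s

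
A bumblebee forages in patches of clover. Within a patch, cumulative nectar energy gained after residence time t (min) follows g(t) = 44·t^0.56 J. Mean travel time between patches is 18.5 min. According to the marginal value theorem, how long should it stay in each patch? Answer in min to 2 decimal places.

Maximise g(t)/(T+t): set derivative to zero → g'(t)(T+t) = g(t).
g'(t) = 0.56·44·t^-0.44. Setting 0.56·44·t^-0.44 = 44·t^0.56/(18.5+t) gives 0.56(18.5+t) = t, so 0.44·t = 0.56×18.5.
t* = 0.56×18.5/0.44 = 23.55 min.

23.55 min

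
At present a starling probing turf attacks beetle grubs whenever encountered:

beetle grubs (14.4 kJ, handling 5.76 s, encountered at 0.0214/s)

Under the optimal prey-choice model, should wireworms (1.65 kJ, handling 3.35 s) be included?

On beetle grubs alone, R = ΣλE/(1+Σλh) = 0.3082/1.123 = 0.2743 kJ/s.
Profitability of wireworms: 1.65/3.35 = 0.4925 kJ/s.
Since 0.4925 > R, including wireworms increases the long-run rate.

Yes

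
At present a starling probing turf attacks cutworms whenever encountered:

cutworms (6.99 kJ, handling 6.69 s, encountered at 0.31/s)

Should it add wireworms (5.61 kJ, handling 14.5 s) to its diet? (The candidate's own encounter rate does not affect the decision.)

Current rate: (0.31×6.99)/(1 + 0.31×6.69) = 0.7049 kJ/s.
wireworms: E/h = 5.61/14.5 = 0.3869 kJ/s.
Since 0.3869 < R, time spent handling wireworms is better spent searching.

No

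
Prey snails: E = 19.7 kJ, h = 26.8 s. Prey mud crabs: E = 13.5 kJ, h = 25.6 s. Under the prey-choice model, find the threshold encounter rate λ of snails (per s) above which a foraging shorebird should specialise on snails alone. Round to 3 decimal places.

0.095 per s

The zero-one rule: include mud crabs iff E₂/h₂ > λE₁/(1+λh₁). Equality gives the switch point.
λE₁h₂ = E₂ + λE₂h₁ ⇒ λ = E₂/(E₁h₂ − E₂h₁) = 13.5/(504.3 − 361.8) = 0.09472 per s.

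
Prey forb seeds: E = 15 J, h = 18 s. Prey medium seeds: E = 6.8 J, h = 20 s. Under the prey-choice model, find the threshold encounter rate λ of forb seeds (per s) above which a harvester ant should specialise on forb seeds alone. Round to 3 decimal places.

Drop medium seeds once their profitability E₂/h₂ falls below the rate achievable on forb seeds alone: E₂/h₂ = λE₁/(1 + λh₁).
Solve for λ: λE₁h₂ = E₂(1 + λh₁) → λ(E₁h₂ − E₂h₁) = E₂ → λ = E₂/(E₁h₂ − E₂h₁).
λ = 6.8/(15×20 − 6.8×18) = 6.8/177.6 = 0.03829 per s.

0.038 per s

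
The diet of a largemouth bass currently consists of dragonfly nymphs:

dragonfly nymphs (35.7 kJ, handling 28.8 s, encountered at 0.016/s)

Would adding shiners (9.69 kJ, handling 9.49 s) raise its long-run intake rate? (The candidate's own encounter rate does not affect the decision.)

Yes

Current rate: (0.016×35.7)/(1 + 0.016×28.8) = 0.391 kJ/s.
shiners: E/h = 9.69/9.49 = 1.021 kJ/s.
Since 1.021 > R, including shiners increases the long-run rate.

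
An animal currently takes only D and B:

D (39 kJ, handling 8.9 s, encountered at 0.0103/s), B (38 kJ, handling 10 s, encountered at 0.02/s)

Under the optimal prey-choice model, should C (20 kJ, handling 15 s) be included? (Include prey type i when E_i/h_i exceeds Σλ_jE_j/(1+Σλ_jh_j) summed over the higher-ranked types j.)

Current rate: (0.0103×39 + 0.02×38)/(1 + 0.0103×8.9 + 0.02×10) = 0.8994 kJ/s.
C: E/h = 20/15 = 1.333 kJ/s.
1.333 > 0.8994, so adding C raises the average — include it.

Yes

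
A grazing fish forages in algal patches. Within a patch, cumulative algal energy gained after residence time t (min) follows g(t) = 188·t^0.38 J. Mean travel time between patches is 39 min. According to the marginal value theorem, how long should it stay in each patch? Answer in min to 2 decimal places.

By the marginal value theorem, leave when the instantaneous gain rate g'(t) equals the habitat-wide average g(t)/(T + t).
g'(t) = 0.38·188·t^-0.62. Setting 0.38·188·t^-0.62 = 188·t^0.38/(39+t) gives 0.38(39+t) = t, so 0.62·t = 0.38×39.
t* = 0.38×39/0.62 = 23.9 min.

23.90 min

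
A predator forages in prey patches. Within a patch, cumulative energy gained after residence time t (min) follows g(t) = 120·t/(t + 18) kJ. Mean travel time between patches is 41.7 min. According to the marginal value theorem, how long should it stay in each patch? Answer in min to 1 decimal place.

Maximise g(t)/(T+t): set derivative to zero → g'(t)(T+t) = g(t).
g'(t) = 120·18/(t + 18)². Setting 120·18/(t+18)² = 120t/[(t+18)(41.7+t)] gives 18(41.7+t) = t(t+18), so t² = 18×41.7 = 750.6.
t* = √750.6 = 27.4 min.

27.4 min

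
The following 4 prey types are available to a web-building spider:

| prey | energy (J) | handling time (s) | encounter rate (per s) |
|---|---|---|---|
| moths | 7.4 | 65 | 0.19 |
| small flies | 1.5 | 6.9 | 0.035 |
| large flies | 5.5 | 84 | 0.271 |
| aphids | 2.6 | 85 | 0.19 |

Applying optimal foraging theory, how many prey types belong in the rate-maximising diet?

E/h in descending order: small flies 0.217, moths 0.114, large flies 0.0655, aphids 0.0306 J/s. The optimal diet is the largest prefix of this list for which every included type satisfies E_i/h_i > R on the types above it.
Rate on top 1: 0.04229. moths: 0.114 > 0.04229 → include.
Rate on top 2: 0.1073. large flies: 0.0655 < 0.1073 → exclude; stop.
Optimal diet: small flies, moths — 2 of 4 types.

2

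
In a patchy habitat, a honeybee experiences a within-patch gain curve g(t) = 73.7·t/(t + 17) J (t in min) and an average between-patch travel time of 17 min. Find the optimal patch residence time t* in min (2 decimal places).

Optimal t* satisfies g'(t*) = g(t*)/(T + t*).
g'(t) = 73.7·17/(t + 17)². Setting 73.7·17/(t+17)² = 73.7t/[(t+17)(17+t)] gives 17(17+t) = t(t+17), so t² = 17×17 = 289.
t* = √289 = 17 min.

17.00 min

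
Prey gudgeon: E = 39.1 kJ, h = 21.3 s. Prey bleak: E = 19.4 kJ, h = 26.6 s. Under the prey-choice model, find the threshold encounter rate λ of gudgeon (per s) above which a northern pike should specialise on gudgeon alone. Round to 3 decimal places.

At the threshold, the rate on gudgeon alone equals the profitability of bleak: λ·39.1/(1 + λ·21.3) = 19.4/26.6 = 0.7293.
Rearranging, λ(39.1 − 0.7293×21.3) = 0.7293, so λ = 0.7293/23.57 = 0.03095 per s.

0.031 per s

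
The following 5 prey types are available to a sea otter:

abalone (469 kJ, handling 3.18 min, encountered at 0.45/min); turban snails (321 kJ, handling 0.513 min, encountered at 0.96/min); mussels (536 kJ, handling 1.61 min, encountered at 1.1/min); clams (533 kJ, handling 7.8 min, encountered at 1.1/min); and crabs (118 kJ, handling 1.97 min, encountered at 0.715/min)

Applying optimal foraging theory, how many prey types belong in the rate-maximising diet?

Rank by E/h (kJ/min): turban snails 626, mussels 333, abalone 147, clams 68.3, crabs 59.9. Include each in turn until the next type's E/h falls below the running intake rate.
Rate on top 1: 206.5. mussels: 333 > 206.5 → include.
Rate on top 2: 275.1. abalone: 147 < 275.1 → exclude; stop.
Optimal diet: turban snails, mussels — 2 of 5 types.

2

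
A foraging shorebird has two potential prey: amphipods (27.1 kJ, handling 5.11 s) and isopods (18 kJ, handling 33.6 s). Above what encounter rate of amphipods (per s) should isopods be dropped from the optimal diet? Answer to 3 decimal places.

0.022 per s

The zero-one rule: include isopods iff E₂/h₂ > λE₁/(1+λh₁). Equality gives the switch point.
λE₁h₂ = E₂ + λE₂h₁ ⇒ λ = E₂/(E₁h₂ − E₂h₁) = 18/(910.6 − 91.98) = 0.02199 per s.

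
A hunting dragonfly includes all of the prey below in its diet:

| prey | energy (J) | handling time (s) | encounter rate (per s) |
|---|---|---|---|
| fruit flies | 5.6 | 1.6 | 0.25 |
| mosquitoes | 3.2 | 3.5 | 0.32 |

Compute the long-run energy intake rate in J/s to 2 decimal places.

0.96 J/s

Energy encountered per unit search time: 0.25×5.6 + 0.32×3.2 = 2.424 J/s.
Handling time per unit search time: 0.25×1.6 + 0.32×3.5 = 1.52.
Rate = 2.424/(1 + 1.52) = 0.9619 J/s.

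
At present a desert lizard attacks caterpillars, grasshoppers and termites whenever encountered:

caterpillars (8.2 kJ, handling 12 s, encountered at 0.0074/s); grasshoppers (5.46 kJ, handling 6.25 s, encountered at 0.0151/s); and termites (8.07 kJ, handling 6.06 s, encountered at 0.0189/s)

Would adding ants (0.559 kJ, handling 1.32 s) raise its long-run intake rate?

Intake rate on the current diet: R = (0.0074×8.2 + 0.0151×5.46 + 0.0189×8.07) / (1 + 0.0074×12 + 0.0151×6.25 + 0.0189×6.06) = 0.2956/1.298 = 0.2278 kJ/s.
Profitability of ants: 0.559/1.32 = 0.4235 kJ/s.
Since 0.4235 > R, including ants increases the long-run rate.

Yes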